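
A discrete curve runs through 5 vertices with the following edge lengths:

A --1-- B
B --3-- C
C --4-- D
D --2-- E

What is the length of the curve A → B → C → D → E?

Arc length = 1 + 3 + 4 + 2 = 10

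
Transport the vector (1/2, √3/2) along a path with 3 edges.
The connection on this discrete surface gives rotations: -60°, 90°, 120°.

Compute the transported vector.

Total rotation: (-60°) + 90° + 120° = 150°. Final vector: (-0.8660, -0.5000)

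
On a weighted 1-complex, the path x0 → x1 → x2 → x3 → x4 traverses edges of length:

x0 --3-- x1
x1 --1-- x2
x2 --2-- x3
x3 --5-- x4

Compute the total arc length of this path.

Arc length = 3 + 1 + 2 + 5 = 11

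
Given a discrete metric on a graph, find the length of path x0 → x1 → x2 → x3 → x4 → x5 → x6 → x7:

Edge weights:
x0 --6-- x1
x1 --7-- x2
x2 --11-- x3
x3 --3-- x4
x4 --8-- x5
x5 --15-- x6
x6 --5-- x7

Arc length = 6 + 7 + 11 + 3 + 8 + 15 + 5 = 55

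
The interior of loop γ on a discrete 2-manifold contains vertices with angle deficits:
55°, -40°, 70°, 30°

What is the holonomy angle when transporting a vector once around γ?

Holonomy = total enclosed curvature = 55° + (-40°) + 70° + 30° = 115°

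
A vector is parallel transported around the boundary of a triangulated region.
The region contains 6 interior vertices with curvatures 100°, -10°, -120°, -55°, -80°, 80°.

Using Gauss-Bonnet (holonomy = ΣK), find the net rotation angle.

Holonomy = total enclosed curvature = 100° + (-10°) + (-120°) + (-55°) + (-80°) + 80° = -85°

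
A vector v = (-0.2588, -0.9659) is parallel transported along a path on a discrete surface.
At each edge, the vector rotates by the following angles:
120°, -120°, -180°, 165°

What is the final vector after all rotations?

Total rotation: 120° + (-120°) + (-180°) + 165° = -15°. Final vector: (-0.5000, -0.8660)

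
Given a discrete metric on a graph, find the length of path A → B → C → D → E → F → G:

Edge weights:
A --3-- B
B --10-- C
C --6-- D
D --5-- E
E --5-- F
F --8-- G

Arc length = 3 + 10 + 6 + 5 + 5 + 8 = 37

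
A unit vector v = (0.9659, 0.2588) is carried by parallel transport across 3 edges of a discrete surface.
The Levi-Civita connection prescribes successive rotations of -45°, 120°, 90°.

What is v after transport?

Total rotation: (-45°) + 120° + 90° = 165°. Final vector: (-1, 0)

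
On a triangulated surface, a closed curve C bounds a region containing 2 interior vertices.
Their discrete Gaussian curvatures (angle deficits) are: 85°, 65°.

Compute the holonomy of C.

Holonomy = total enclosed curvature = 85° + 65° = 150°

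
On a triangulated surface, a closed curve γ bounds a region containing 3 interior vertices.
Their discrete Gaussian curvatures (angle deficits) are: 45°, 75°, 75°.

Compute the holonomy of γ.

Holonomy = total enclosed curvature = 45° + 75° + 75° = 195°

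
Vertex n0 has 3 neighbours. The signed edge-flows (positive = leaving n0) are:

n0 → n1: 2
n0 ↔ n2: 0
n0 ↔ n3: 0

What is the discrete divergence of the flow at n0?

Divergence = sum of outgoing flows = 2 + 0 + 0 = 2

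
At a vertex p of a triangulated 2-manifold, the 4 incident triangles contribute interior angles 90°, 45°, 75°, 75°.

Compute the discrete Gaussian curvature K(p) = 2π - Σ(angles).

Sum of angles = 285°. K = 360° - 285° = 75°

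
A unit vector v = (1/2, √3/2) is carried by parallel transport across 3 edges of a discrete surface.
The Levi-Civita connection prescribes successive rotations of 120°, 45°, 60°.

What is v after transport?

Total rotation: 120° + 45° + 60° = 225° ≡ -135° (mod 360°). Final vector: (0.2588, -0.9659)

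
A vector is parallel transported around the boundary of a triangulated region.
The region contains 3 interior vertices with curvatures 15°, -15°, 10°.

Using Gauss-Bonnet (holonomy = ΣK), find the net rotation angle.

Holonomy = total enclosed curvature = 15° + (-15°) + 10° = 10°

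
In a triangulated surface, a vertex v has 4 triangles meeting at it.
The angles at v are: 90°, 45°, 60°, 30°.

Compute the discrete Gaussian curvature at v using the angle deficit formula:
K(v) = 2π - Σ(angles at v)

Sum of angles = 225°. K = 360° - 225° = 135° = 3π/4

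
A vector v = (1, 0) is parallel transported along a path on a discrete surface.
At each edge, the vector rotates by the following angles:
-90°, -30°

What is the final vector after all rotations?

Total rotation: (-90°) + (-30°) = -120°. Final vector: (-0.5000, -0.8660)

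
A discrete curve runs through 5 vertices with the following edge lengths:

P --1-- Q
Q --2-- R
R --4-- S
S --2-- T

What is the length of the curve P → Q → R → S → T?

Arc length = 1 + 2 + 4 + 2 = 9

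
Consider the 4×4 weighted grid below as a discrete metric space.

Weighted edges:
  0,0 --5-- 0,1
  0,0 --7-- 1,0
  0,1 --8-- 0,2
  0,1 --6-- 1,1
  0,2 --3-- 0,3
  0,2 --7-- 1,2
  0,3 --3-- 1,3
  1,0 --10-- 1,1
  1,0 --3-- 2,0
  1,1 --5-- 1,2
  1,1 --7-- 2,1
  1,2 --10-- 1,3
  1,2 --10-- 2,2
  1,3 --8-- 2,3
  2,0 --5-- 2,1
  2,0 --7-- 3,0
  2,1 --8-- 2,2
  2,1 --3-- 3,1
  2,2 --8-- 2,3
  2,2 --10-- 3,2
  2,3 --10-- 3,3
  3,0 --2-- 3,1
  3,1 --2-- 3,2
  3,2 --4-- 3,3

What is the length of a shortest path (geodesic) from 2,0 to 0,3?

Shortest path: 2,0 → 1,0 → 0,0 → 0,1 → 0,2 → 0,3, total weight = 26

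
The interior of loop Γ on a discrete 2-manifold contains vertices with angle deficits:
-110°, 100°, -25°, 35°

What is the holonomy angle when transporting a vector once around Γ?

Holonomy = total enclosed curvature = (-110°) + 100° + (-25°) + 35° = 0°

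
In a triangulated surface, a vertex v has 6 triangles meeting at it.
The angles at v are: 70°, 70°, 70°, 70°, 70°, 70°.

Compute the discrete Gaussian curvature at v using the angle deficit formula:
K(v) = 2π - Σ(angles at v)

Sum of angles = 420°. K = 360° - 420° = -60° = -π/3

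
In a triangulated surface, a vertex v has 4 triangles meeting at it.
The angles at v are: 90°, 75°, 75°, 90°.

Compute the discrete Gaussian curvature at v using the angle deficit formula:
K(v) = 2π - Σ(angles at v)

Sum of angles = 330°. K = 360° - 330° = 30° = π/6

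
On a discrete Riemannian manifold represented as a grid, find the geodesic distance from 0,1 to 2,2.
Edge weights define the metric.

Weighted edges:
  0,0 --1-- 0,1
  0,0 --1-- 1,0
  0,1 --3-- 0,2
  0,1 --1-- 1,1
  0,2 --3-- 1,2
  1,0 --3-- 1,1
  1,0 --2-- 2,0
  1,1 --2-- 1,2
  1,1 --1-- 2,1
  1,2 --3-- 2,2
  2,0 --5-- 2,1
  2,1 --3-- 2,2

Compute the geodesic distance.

Shortest path: 0,1 → 1,1 → 2,1 → 2,2, total weight = 5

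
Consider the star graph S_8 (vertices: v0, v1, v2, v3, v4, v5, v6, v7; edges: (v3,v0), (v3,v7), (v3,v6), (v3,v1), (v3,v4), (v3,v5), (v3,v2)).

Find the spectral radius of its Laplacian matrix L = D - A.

The star S_8 is the complete bipartite graph K_{1,7} (one hub of degree 7, 7 leaves of degree 1). The Laplacian spectrum of K_{p,q} is 0, p (multiplicity q−1), q (multiplicity p−1), p+q. With p = 1, q = 7: 0 once, 1 with multiplicity 6, and 8 once. (Check: trace L = sum of degrees = 14 = 6·1 + 8.)
Laplacian eigenvalues: [0.0, 1.0, 1.0, 1.0, 1.0, 1.0, 1.0, 8.0]. Largest eigenvalue (spectral radius) = 8.0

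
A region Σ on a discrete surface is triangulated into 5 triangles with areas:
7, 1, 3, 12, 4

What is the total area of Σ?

7 + 1 + 3 + 12 + 4 = 27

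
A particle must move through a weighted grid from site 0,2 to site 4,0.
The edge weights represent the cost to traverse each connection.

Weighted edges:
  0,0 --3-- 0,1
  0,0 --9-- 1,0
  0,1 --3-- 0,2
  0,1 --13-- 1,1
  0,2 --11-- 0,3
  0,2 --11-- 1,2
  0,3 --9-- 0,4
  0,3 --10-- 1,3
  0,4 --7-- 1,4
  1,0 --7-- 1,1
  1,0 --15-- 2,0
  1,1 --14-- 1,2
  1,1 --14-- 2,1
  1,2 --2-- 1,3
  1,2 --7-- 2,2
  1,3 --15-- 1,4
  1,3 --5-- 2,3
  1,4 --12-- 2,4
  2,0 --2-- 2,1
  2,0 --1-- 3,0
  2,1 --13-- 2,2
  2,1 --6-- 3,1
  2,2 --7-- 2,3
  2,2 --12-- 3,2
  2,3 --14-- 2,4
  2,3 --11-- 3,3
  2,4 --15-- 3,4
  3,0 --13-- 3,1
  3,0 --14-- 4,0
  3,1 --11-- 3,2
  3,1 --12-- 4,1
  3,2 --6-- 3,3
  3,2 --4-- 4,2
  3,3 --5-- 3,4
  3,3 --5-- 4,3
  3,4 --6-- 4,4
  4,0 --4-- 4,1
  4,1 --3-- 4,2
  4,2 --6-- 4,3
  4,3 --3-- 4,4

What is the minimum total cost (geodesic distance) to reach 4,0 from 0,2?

Shortest path: 0,2 → 1,2 → 2,2 → 3,2 → 4,2 → 4,1 → 4,0, total weight = 41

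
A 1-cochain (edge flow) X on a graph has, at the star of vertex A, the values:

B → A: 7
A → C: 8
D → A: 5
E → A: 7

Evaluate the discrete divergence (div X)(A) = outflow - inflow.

Divergence = sum of outgoing flows = (-7) + 8 + (-5) + (-7) = -11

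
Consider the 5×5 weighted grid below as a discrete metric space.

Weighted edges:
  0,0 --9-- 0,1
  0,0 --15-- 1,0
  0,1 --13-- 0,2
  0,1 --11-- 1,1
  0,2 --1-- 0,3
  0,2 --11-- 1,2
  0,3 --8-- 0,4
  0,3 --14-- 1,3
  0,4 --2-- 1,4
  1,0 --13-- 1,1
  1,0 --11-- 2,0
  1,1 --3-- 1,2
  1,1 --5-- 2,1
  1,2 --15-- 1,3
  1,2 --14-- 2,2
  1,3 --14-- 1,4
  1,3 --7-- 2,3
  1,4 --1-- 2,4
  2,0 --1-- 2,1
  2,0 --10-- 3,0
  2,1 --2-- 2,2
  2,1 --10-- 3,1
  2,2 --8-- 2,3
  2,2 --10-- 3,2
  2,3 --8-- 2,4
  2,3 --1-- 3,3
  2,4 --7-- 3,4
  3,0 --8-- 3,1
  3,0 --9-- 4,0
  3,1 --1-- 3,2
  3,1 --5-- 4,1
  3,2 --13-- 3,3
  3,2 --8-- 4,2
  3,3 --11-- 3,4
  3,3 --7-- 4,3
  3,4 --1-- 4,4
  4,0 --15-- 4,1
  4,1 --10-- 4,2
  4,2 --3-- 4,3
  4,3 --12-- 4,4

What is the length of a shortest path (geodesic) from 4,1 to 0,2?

Shortest path: 4,1 → 3,1 → 2,1 → 1,1 → 1,2 → 0,2, total weight = 34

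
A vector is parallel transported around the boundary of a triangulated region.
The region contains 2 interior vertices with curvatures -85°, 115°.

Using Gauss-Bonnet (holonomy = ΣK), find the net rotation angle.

Holonomy = total enclosed curvature = (-85°) + 115° = 30°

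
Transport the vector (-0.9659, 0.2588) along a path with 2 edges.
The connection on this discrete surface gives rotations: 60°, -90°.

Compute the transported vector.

Total rotation: 60° + (-90°) = -30°. Final vector: (-0.7071, 0.7071)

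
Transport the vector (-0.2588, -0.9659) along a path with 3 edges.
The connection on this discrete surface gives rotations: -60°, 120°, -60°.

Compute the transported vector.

Total rotation: (-60°) + 120° + (-60°) = 0°. Final vector: (-0.2588, -0.9659)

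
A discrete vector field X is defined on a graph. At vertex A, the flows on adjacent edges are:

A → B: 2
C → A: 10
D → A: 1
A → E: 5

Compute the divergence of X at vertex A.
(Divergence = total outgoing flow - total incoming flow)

Divergence = sum of outgoing flows = 2 + (-10) + (-1) + 5 = -4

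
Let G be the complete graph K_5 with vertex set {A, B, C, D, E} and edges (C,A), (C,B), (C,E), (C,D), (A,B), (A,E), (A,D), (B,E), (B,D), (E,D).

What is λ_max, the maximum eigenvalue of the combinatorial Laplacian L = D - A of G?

For the complete graph K_n, L = nI − J (J = all-ones matrix). J has eigenvalues n (once, eigenvector 𝟙) and 0 (multiplicity n−1), so L has eigenvalues 0 (once) and n (multiplicity n−1). Here n = 5: eigenvalue 0 once and 5 with multiplicity 4.
Laplacian eigenvalues: [0.0, 5.0, 5.0, 5.0, 5.0]. Largest eigenvalue (spectral radius) = 5.0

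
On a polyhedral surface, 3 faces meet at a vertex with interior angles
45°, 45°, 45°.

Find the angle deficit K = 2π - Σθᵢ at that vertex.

Sum of angles = 135°. K = 360° - 135° = 225° = 5π/4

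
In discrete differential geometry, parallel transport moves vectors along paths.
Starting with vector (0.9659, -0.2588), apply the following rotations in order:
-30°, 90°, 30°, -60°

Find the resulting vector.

Total rotation: (-30°) + 90° + 30° + (-60°) = 30°. Final vector: (0.9659, 0.2588)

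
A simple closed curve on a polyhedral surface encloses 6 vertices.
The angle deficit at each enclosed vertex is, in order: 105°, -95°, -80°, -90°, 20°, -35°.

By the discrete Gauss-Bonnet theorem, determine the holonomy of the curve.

Holonomy = total enclosed curvature = 105° + (-95°) + (-80°) + (-90°) + 20° + (-35°) = -175°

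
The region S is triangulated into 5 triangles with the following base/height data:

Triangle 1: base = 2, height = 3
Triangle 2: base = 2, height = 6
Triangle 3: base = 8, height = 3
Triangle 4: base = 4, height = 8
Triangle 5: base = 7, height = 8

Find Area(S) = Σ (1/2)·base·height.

(1/2)×2×3 + (1/2)×2×6 + (1/2)×8×3 + (1/2)×4×8 + (1/2)×7×8 = 65.0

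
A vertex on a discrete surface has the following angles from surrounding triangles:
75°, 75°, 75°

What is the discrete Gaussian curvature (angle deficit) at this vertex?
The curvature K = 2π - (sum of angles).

Sum of angles = 225°. K = 360° - 225° = 135° = 3π/4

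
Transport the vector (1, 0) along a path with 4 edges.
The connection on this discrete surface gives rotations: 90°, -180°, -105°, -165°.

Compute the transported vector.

Total rotation: 90° + (-180°) + (-105°) + (-165°) = -360° ≡ 0° (mod 360°). Final vector: (1, 0)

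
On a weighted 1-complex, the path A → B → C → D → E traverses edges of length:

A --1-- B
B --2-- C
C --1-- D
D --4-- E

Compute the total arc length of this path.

Arc length = 1 + 2 + 1 + 4 = 8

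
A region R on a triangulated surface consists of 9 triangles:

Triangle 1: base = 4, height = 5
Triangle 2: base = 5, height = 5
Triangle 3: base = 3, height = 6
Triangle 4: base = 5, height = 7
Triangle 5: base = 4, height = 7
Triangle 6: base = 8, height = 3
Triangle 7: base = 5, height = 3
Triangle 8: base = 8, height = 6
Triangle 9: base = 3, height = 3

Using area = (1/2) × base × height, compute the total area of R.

(1/2)×4×5 + (1/2)×5×5 + (1/2)×3×6 + (1/2)×5×7 + (1/2)×4×7 + (1/2)×8×3 + (1/2)×5×3 + (1/2)×8×6 + (1/2)×3×3 = 111.0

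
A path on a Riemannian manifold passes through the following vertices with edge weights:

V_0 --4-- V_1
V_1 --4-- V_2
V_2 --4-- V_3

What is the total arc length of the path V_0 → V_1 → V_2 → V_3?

Arc length = 4 + 4 + 4 = 12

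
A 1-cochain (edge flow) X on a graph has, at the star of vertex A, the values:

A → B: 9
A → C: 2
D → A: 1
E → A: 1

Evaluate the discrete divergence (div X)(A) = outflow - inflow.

Divergence = sum of outgoing flows = 9 + 2 + (-1) + (-1) = 9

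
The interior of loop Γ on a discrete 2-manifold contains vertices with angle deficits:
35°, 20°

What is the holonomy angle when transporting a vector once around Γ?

Holonomy = total enclosed curvature = 35° + 20° = 55°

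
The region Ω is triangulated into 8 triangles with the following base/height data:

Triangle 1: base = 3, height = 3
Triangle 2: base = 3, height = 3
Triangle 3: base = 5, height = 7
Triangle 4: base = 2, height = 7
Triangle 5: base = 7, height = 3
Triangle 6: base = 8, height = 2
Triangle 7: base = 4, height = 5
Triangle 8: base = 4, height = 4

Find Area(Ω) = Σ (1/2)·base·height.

(1/2)×3×3 + (1/2)×3×3 + (1/2)×5×7 + (1/2)×2×7 + (1/2)×7×3 + (1/2)×8×2 + (1/2)×4×5 + (1/2)×4×4 = 70.0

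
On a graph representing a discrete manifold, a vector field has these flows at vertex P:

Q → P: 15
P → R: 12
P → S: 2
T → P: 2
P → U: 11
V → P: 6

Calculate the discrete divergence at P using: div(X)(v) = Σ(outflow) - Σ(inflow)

Divergence = sum of outgoing flows = (-15) + 12 + 2 + (-2) + 11 + (-6) = 2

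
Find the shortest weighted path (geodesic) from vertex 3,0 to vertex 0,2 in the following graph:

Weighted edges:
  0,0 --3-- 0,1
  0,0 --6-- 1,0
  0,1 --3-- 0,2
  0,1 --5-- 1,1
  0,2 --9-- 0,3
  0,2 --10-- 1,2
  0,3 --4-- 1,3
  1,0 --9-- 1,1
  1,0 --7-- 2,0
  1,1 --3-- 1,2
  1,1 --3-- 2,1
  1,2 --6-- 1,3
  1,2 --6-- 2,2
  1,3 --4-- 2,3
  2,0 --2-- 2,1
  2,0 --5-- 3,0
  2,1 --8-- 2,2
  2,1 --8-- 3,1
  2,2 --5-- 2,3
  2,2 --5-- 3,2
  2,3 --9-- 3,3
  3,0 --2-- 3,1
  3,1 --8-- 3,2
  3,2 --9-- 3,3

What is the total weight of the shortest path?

Shortest path: 3,0 → 2,0 → 2,1 → 1,1 → 0,1 → 0,2, total weight = 18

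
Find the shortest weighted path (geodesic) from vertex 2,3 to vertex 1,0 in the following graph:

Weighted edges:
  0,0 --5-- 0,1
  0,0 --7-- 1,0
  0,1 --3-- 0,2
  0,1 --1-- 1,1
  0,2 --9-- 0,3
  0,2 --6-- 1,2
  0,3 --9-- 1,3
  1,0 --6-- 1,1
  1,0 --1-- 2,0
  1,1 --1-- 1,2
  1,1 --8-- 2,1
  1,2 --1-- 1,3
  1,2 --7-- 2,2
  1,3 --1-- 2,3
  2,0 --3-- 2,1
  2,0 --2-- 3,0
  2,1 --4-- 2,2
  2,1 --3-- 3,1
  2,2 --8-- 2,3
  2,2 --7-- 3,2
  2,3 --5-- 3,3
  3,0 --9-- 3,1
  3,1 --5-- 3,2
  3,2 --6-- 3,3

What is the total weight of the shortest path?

Shortest path: 2,3 → 1,3 → 1,2 → 1,1 → 1,0, total weight = 9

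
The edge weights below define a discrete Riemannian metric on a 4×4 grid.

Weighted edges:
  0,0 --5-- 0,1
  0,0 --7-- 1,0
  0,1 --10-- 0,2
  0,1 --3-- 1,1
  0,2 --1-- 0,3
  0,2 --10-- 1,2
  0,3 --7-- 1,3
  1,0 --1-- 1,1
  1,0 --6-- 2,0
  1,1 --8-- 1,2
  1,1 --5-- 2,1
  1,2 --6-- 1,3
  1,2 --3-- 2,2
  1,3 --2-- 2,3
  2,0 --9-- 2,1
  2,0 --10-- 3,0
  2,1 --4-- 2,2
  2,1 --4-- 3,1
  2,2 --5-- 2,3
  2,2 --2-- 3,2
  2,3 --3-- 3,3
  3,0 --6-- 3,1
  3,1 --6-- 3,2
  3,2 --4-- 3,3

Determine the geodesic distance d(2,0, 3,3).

Shortest path: 2,0 → 2,1 → 2,2 → 3,2 → 3,3, total weight = 19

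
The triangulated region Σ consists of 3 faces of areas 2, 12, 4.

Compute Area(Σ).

2 + 12 + 4 = 18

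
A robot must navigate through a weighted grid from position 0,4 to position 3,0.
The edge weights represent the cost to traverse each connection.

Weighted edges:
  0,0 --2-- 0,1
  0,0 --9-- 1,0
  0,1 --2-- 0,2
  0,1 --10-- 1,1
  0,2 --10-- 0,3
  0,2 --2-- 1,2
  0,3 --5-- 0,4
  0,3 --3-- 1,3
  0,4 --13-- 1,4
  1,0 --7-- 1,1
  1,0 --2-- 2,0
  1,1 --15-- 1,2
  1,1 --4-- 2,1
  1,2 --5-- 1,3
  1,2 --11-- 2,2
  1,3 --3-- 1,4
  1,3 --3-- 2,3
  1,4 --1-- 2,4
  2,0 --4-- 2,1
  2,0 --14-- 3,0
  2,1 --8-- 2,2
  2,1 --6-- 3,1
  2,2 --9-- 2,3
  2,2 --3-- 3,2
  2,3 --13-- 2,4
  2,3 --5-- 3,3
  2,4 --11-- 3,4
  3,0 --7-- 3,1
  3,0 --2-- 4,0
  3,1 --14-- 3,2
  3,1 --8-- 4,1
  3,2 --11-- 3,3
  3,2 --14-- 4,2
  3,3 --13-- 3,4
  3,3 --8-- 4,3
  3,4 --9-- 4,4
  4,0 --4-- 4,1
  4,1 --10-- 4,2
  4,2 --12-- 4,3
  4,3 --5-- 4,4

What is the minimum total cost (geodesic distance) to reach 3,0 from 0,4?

Shortest path: 0,4 → 0,3 → 1,3 → 2,3 → 2,2 → 2,1 → 3,1 → 3,0, total weight = 41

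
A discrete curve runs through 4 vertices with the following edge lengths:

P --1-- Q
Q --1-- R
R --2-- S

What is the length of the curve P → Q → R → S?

Arc length = 1 + 1 + 2 = 4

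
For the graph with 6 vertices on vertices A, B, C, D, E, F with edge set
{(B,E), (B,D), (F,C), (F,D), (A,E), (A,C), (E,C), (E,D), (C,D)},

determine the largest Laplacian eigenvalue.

Degrees: deg(A) = 2, deg(B) = 2, deg(C) = 4, deg(D) = 4, deg(E) = 4, deg(F) = 2.
L = D − A with rows/columns ordered (A, B, C, D, E, F):
  [ 2,  0, -1,  0, -1,  0]
  [ 0,  2,  0, -1, -1,  0]
  [-1,  0,  4, -1, -1, -1]
  [ 0, -1, -1,  4, -1, -1]
  [-1, -1, -1, -1,  4,  0]
  [ 0,  0, -1, -1,  0,  2]
Characteristic polynomial: det(λI − L) = λ(λ² − 7λ + 9)²(λ − 4).
Roots: λ = 0; (λ² − 7λ + 9) = 0 ⇒ λ = (7 ± √13)/2 ≈ 1.6972, 5.3028 (multiplicity 2); (λ − 4) = 0 ⇒ λ = 4.
(Check: the roots sum (with multiplicity) to 18, matching trace L = Σdeg = 2·9 = 18.)
Laplacian eigenvalues: [0.0, 1.6972, 1.6972, 4.0, 5.3028, 5.3028]. Largest eigenvalue (spectral radius) = 5.3028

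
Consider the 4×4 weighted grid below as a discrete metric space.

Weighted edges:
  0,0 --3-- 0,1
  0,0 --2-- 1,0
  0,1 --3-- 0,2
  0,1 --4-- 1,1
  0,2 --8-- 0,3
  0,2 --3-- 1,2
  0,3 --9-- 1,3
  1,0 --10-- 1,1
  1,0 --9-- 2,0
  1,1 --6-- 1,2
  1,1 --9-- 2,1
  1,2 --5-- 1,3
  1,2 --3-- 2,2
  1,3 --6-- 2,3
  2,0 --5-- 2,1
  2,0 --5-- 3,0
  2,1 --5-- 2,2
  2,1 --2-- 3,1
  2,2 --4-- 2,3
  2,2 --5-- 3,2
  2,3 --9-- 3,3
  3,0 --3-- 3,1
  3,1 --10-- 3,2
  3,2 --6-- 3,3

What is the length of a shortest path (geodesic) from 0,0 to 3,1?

Shortest path: 0,0 → 0,1 → 1,1 → 2,1 → 3,1, total weight = 18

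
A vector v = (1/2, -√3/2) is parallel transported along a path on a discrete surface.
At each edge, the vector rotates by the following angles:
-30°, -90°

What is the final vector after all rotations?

Total rotation: (-30°) + (-90°) = -120°. Final vector: (-1, 0)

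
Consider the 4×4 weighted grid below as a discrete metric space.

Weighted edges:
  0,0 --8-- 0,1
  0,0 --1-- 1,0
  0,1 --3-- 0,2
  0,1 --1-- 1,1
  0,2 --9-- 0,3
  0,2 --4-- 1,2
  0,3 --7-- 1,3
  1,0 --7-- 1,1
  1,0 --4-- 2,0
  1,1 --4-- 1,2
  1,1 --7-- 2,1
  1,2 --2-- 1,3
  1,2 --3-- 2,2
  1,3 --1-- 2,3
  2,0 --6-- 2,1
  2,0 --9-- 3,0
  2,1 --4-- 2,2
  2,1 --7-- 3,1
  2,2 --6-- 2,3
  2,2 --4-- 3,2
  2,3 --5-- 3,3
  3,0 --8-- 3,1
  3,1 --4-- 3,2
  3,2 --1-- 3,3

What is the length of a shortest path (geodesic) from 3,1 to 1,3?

Shortest path: 3,1 → 3,2 → 3,3 → 2,3 → 1,3, total weight = 11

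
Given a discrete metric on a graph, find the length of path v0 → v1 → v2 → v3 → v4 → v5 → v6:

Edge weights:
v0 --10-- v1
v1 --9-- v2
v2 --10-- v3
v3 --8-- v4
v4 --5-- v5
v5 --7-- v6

Arc length = 10 + 9 + 10 + 8 + 5 + 7 = 49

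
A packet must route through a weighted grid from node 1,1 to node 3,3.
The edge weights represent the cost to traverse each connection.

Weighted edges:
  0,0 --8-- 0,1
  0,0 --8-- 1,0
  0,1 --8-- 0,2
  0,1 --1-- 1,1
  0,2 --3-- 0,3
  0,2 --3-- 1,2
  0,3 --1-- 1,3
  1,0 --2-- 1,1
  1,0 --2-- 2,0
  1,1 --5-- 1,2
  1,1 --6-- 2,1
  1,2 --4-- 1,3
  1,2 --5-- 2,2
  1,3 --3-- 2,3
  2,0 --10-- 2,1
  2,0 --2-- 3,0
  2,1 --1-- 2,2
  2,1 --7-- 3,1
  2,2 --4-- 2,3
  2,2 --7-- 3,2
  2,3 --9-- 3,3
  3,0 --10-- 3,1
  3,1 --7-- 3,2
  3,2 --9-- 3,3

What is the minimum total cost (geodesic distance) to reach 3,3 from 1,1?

Shortest path: 1,1 → 2,1 → 2,2 → 2,3 → 3,3, total weight = 20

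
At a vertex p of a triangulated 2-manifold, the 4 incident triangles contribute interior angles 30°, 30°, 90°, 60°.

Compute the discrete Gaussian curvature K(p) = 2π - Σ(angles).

Sum of angles = 210°. K = 360° - 210° = 150° = 5π/6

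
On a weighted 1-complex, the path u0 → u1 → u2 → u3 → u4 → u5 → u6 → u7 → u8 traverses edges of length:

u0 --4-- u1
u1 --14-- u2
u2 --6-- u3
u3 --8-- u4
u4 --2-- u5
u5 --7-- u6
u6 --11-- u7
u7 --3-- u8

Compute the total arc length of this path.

Arc length = 4 + 14 + 6 + 8 + 2 + 7 + 11 + 3 = 55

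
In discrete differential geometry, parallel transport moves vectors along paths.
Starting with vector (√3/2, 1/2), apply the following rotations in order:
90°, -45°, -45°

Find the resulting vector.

Total rotation: 90° + (-45°) + (-45°) = 0°. Final vector: (0.8660, 0.5000)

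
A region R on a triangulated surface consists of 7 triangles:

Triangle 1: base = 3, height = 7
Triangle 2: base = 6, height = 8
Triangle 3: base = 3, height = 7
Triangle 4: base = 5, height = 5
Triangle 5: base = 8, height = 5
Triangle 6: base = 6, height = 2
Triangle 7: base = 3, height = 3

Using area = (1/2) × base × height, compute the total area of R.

(1/2)×3×7 + (1/2)×6×8 + (1/2)×3×7 + (1/2)×5×5 + (1/2)×8×5 + (1/2)×6×2 + (1/2)×3×3 = 88.0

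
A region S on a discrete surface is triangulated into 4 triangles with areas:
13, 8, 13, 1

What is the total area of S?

13 + 8 + 13 + 1 = 35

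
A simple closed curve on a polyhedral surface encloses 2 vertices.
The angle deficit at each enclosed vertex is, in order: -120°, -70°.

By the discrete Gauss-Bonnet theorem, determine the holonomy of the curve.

Holonomy = total enclosed curvature = (-120°) + (-70°) = -190°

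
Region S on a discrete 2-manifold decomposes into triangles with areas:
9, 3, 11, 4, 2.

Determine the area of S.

9 + 3 + 11 + 4 + 2 = 29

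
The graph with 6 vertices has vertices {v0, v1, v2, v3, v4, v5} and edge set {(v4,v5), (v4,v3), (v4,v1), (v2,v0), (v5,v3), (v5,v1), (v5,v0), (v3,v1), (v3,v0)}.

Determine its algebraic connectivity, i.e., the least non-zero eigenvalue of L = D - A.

Degrees: deg(v0) = 3, deg(v1) = 3, deg(v2) = 1, deg(v3) = 4, deg(v4) = 3, deg(v5) = 4.
L = D − A with rows/columns ordered (v0, v1, v2, v3, v4, v5):
  [ 3,  0, -1, -1,  0, -1]
  [ 0,  3,  0, -1, -1, -1]
  [-1,  0,  1,  0,  0,  0]
  [-1, -1,  0,  4, -1, -1]
  [ 0, -1,  0, -1,  3, -1]
  [-1, -1,  0, -1, -1,  4]
Characteristic polynomial: det(λI − L) = λ(λ² − 6λ + 4)(λ − 3)(λ − 4)(λ − 5).
Roots: λ = 0; (λ² − 6λ + 4) = 0 ⇒ λ = 3 ± √5 ≈ 0.7639, 5.2361; (λ − 3) = 0 ⇒ λ = 3; (λ − 4) = 0 ⇒ λ = 4; (λ − 5) = 0 ⇒ λ = 5.
(Check: the roots sum (with multiplicity) to 18, matching trace L = Σdeg = 2·9 = 18.)
Laplacian eigenvalues: [0.0, 0.7639, 3.0, 4.0, 5.0, 5.2361]. Algebraic connectivity (smallest non-zero eigenvalue) = 0.7639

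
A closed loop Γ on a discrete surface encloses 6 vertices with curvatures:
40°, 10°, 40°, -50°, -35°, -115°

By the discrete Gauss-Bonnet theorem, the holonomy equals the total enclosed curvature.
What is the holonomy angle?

Holonomy = total enclosed curvature = 40° + 10° + 40° + (-50°) + (-35°) + (-115°) = -110°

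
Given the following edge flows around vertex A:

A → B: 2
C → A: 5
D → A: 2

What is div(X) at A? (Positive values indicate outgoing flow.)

Divergence = sum of outgoing flows = 2 + (-5) + (-2) = -5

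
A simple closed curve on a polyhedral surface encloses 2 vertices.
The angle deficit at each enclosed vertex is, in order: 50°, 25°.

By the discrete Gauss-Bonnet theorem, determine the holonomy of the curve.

Holonomy = total enclosed curvature = 50° + 25° = 75°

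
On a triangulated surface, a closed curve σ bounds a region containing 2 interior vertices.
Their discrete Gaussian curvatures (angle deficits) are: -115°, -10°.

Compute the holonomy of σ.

Holonomy = total enclosed curvature = (-115°) + (-10°) = -125°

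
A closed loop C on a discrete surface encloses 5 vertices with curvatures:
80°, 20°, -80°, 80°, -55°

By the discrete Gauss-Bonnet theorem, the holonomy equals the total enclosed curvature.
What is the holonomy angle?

Holonomy = total enclosed curvature = 80° + 20° + (-80°) + 80° + (-55°) = 45°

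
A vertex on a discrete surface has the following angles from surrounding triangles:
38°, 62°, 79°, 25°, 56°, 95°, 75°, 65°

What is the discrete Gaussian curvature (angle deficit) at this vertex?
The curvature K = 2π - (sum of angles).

Sum of angles = 495°. K = 360° - 495° = -135° = -3π/4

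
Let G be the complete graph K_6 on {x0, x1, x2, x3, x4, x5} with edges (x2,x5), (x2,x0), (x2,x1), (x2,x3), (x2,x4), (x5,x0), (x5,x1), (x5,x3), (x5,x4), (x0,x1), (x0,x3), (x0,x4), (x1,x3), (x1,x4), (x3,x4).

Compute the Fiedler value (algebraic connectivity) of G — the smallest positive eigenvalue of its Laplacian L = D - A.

For the complete graph K_n, L = nI − J (J = all-ones matrix). J has eigenvalues n (once, eigenvector 𝟙) and 0 (multiplicity n−1), so L has eigenvalues 0 (once) and n (multiplicity n−1). Here n = 6: eigenvalue 0 once and 6 with multiplicity 5.
Laplacian eigenvalues: [0.0, 6.0, 6.0, 6.0, 6.0, 6.0]. Algebraic connectivity (smallest non-zero eigenvalue) = 6.0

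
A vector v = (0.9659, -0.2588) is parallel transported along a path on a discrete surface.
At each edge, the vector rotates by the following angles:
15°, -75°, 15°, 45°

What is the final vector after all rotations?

Total rotation: 15° + (-75°) + 15° + 45° = 0°. Final vector: (0.9659, -0.2588)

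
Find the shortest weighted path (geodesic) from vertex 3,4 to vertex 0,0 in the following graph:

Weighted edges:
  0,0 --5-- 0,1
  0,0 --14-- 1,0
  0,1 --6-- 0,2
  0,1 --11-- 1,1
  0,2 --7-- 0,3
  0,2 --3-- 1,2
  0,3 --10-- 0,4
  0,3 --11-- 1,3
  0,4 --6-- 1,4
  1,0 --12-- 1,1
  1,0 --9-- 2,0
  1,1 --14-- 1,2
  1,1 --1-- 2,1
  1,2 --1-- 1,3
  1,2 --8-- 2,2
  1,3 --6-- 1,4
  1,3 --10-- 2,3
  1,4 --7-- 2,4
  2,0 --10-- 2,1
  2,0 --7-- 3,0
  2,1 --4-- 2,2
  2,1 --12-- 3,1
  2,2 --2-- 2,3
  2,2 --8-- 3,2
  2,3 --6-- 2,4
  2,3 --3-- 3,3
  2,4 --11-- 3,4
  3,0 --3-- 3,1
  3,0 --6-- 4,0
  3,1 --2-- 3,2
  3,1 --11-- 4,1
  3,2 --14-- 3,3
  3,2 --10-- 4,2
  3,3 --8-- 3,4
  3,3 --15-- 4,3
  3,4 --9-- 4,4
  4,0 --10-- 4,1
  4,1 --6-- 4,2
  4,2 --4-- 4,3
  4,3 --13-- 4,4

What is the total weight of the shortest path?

Shortest path: 3,4 → 3,3 → 2,3 → 2,2 → 2,1 → 1,1 → 0,1 → 0,0, total weight = 34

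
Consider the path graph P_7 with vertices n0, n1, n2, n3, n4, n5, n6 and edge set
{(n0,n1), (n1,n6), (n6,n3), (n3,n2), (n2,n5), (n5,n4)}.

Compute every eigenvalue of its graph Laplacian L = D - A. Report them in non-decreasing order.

The path graph P_n has Laplacian eigenvalues λ_k = 2 − 2cos(kπ/n), k = 0, 1, …, n−1. Here n = 7:
k=0: 2 − 2cos(0) = 0.0; k=1: 2 − 2cos(π/7) = 0.1981; k=2: 2 − 2cos(2π/7) = 0.753; k=3: 2 − 2cos(3π/7) = 1.555; k=4: 2 − 2cos(4π/7) = 2.445; k=5: 2 − 2cos(5π/7) = 3.247; k=6: 2 − 2cos(6π/7) = 3.8019.
Laplacian eigenvalues (increasing order): [0.0, 0.1981, 0.753, 1.555, 2.445, 3.247, 3.8019]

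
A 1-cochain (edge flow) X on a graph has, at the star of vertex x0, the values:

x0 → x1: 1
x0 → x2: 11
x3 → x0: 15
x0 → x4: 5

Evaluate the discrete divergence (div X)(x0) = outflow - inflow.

Divergence = sum of outgoing flows = 1 + 11 + (-15) + 5 = 2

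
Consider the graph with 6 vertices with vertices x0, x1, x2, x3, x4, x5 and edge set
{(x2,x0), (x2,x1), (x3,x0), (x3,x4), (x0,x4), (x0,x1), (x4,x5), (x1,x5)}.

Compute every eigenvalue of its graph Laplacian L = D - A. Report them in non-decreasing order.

Degrees: deg(x0) = 4, deg(x1) = 3, deg(x2) = 2, deg(x3) = 2, deg(x4) = 3, deg(x5) = 2.
L = D − A with rows/columns ordered (x0, x1, x2, x3, x4, x5):
  [ 4, -1, -1, -1, -1,  0]
  [-1,  3, -1,  0,  0, -1]
  [-1, -1,  2,  0,  0,  0]
  [-1,  0,  0,  2, -1,  0]
  [-1,  0,  0, -1,  3, -1]
  [ 0, -1,  0,  0, -1,  2]
Characteristic polynomial: det(λI − L) = λ(λ² − 5λ + 5)(λ² − 7λ + 9)(λ − 4).
Roots: λ = 0; (λ² − 5λ + 5) = 0 ⇒ λ = (5 ± √5)/2 ≈ 1.382, 3.618; (λ² − 7λ + 9) = 0 ⇒ λ = (7 ± √13)/2 ≈ 1.6972, 5.3028; (λ − 4) = 0 ⇒ λ = 4.
(Check: the roots sum (with multiplicity) to 16, matching trace L = Σdeg = 2·8 = 16.)
Laplacian eigenvalues (increasing order): [0.0, 1.382, 1.6972, 3.618, 4.0, 5.3028]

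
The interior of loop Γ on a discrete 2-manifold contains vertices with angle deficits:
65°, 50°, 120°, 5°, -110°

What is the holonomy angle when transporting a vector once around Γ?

Holonomy = total enclosed curvature = 65° + 50° + 120° + 5° + (-110°) = 130°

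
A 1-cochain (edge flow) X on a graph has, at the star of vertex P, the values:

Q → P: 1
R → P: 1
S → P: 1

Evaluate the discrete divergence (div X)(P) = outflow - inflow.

Divergence = sum of outgoing flows = (-1) + (-1) + (-1) = -3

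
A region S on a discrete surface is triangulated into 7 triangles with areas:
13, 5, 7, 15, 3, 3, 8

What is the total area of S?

13 + 5 + 7 + 15 + 3 + 3 + 8 = 54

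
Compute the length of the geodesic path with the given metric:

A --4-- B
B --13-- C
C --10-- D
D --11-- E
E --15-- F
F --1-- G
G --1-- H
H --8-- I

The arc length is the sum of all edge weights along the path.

Arc length = 4 + 13 + 10 + 11 + 15 + 1 + 1 + 8 = 63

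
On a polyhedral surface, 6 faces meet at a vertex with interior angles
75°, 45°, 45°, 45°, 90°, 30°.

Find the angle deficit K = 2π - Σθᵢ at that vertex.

Sum of angles = 330°. K = 360° - 330° = 30° = π/6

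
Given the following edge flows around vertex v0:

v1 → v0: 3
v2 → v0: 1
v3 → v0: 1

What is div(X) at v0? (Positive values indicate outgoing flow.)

Divergence = sum of outgoing flows = (-3) + (-1) + (-1) = -5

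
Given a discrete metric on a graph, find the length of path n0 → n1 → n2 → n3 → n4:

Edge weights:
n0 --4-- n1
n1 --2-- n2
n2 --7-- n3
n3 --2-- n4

Arc length = 4 + 2 + 7 + 2 = 15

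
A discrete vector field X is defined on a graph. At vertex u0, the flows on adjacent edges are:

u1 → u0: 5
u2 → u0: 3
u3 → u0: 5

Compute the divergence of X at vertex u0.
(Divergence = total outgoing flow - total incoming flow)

Divergence = sum of outgoing flows = (-5) + (-3) + (-5) = -13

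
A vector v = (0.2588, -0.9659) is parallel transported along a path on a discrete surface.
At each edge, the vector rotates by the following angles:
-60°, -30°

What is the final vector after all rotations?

Total rotation: (-60°) + (-30°) = -90°. Final vector: (-0.9659, -0.2588)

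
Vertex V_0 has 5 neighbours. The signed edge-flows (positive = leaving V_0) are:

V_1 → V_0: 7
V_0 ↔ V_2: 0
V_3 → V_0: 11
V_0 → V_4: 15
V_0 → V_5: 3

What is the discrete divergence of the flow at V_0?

Divergence = sum of outgoing flows = (-7) + 0 + (-11) + 15 + 3 = 0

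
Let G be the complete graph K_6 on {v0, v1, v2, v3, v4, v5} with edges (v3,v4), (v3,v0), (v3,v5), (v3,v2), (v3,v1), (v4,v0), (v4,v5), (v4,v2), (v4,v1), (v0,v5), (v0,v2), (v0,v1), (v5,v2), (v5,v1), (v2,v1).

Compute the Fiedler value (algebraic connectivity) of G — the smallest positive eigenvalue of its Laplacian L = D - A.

For the complete graph K_n, L = nI − J (J = all-ones matrix). J has eigenvalues n (once, eigenvector 𝟙) and 0 (multiplicity n−1), so L has eigenvalues 0 (once) and n (multiplicity n−1). Here n = 6: eigenvalue 0 once and 6 with multiplicity 5.
Laplacian eigenvalues: [0.0, 6.0, 6.0, 6.0, 6.0, 6.0]. Algebraic connectivity (smallest non-zero eigenvalue) = 6.0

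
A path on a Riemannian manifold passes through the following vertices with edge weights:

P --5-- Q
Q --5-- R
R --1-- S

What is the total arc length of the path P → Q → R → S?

Arc length = 5 + 5 + 1 = 11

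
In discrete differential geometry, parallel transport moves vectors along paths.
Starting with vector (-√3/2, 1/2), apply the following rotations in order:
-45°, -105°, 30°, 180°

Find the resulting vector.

Total rotation: (-45°) + (-105°) + 30° + 180° = 60°. Final vector: (-0.8660, -0.5000)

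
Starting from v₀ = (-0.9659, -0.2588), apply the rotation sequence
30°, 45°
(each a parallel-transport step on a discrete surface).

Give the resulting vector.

Total rotation: 30° + 45° = 75°. Final vector: (0, -1)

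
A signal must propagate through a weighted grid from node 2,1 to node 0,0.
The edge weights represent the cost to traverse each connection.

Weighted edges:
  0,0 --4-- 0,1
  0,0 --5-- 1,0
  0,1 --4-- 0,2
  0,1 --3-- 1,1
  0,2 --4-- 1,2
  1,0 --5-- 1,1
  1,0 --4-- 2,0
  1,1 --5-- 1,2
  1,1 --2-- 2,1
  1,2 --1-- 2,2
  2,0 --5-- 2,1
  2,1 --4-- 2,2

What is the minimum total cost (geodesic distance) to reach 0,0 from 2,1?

Shortest path: 2,1 → 1,1 → 0,1 → 0,0, total weight = 9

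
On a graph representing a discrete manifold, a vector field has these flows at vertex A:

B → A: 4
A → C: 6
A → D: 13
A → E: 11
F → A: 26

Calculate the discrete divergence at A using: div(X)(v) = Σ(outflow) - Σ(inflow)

Divergence = sum of outgoing flows = (-4) + 6 + 13 + 11 + (-26) = 0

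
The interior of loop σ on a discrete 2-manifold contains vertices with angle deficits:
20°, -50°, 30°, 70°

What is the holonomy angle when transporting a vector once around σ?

Holonomy = total enclosed curvature = 20° + (-50°) + 30° + 70° = 70°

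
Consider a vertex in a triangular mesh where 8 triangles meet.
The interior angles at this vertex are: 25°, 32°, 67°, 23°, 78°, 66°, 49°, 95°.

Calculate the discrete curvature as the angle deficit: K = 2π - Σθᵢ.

Sum of angles = 435°. K = 360° - 435° = -75° = -5π/12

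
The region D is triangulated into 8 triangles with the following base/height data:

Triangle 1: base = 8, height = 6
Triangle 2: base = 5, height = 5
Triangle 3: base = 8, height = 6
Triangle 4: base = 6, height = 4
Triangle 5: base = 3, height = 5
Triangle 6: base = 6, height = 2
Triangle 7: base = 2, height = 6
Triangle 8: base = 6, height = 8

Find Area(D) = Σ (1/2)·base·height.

(1/2)×8×6 + (1/2)×5×5 + (1/2)×8×6 + (1/2)×6×4 + (1/2)×3×5 + (1/2)×6×2 + (1/2)×2×6 + (1/2)×6×8 = 116.0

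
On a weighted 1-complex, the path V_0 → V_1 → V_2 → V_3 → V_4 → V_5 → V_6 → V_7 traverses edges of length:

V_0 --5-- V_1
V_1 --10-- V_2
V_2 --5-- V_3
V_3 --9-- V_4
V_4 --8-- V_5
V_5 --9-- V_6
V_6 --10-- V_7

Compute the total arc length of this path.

Arc length = 5 + 10 + 5 + 9 + 8 + 9 + 10 = 56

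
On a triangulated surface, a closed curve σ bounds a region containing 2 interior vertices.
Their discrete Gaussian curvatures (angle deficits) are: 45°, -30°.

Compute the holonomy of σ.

Holonomy = total enclosed curvature = 45° + (-30°) = 15°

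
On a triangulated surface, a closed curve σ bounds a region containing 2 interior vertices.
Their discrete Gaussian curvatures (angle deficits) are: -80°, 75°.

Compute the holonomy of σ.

Holonomy = total enclosed curvature = (-80°) + 75° = -5°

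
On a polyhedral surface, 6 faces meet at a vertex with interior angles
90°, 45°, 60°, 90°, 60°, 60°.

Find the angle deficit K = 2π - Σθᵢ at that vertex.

Sum of angles = 405°. K = 360° - 405° = -45°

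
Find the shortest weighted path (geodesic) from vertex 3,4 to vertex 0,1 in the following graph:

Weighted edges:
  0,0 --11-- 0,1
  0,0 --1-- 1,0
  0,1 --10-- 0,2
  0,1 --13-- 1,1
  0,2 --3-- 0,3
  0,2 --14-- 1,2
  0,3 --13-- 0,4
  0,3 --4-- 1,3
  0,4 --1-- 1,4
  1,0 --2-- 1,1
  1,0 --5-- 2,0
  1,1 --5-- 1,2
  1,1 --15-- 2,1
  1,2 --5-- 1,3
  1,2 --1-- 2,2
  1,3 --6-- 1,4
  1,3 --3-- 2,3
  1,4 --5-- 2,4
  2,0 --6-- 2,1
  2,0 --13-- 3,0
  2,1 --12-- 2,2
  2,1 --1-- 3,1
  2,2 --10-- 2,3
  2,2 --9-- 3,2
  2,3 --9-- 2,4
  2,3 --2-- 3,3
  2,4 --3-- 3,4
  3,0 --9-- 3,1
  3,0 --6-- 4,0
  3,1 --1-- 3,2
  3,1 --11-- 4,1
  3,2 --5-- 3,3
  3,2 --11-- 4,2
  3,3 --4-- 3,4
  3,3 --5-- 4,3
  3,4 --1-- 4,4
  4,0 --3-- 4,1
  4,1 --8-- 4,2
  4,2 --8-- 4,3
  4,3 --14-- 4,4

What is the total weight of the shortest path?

Shortest path: 3,4 → 3,3 → 2,3 → 1,3 → 0,3 → 0,2 → 0,1, total weight = 26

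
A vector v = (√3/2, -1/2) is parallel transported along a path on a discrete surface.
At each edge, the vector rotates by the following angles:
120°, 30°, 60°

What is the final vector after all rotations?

Total rotation: 120° + 30° + 60° = 210° ≡ -150° (mod 360°). Final vector: (-1, 0)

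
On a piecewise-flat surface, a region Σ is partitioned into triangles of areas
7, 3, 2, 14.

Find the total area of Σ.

7 + 3 + 2 + 14 = 26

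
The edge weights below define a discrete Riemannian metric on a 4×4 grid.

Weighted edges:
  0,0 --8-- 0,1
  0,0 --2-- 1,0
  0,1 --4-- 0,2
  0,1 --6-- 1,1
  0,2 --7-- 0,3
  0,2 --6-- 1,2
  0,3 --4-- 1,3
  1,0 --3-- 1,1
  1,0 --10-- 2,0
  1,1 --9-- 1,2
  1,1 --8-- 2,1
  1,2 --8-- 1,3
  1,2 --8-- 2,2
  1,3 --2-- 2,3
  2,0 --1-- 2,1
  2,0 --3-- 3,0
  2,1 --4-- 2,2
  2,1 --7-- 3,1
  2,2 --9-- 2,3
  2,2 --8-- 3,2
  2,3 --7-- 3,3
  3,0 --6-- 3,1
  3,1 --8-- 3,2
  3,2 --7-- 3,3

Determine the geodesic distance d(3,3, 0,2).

Shortest path: 3,3 → 2,3 → 1,3 → 0,3 → 0,2, total weight = 20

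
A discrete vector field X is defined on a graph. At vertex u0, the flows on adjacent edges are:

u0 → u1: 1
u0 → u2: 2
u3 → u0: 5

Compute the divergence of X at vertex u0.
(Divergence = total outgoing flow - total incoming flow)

Divergence = sum of outgoing flows = 1 + 2 + (-5) = -2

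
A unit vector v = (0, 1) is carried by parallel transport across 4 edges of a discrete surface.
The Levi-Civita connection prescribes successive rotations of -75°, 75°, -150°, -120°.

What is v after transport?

Total rotation: (-75°) + 75° + (-150°) + (-120°) = -270° ≡ 90° (mod 360°). Final vector: (-1, 0)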